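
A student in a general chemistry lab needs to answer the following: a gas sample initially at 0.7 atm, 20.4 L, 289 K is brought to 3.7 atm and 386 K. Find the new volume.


P1V1/T1 = P2V2/T2
V2 = P1V1T2/(T1P2)
= 0.7×20.4×386/(289×3.7)
= 5.155 L

5.155 L


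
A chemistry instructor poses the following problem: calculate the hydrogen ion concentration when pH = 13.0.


[H+] = 10^(-pH) = 10^(-13.0)
= 1.0×10^-13 M

1.0×10^-13 M


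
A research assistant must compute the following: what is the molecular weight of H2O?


M(H2O) = 2×1.008 + 1×16.0
= 2.02 + 16.0
= 18.02 g/mol

18.02 g/mol


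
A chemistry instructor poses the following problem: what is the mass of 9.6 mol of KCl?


M(KCl) = 74.55 g/mol
mass = n × M = 9.6 × 74.55 = 715.68 g

715.68 g


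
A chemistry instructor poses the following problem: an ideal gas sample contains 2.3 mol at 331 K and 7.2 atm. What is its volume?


PV = nRT  (R = 0.08206 L·atm/(mol·K))
V = nRT/P = 2.3×0.08206×331/7.2
= 8.677 L

8.677 L


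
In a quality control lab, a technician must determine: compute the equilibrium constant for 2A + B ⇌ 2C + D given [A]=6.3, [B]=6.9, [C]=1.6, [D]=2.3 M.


Kc = [C]^2[D]/([A]^2[B])
= (1.6^2 × 2.3^1)/(6.3^2 × 6.9^1)
= 5.888/273.861
= 0.02150

0.02150


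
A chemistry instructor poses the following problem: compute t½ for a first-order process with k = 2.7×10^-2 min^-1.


t½ = ln2/k = 0.693147/(2.7×10^-2 min^-1)
= 25.67 min

25.67 min


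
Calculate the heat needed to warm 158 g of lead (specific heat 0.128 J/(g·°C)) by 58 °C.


q = mcΔT = 158 × 0.128 × 58
= 1172.99 J

1172.99 J


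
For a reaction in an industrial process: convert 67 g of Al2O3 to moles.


M(Al2O3) = 101.96 g/mol
n = mass/M = 67/101.96 = 0.6571 mol

0.6571 mol


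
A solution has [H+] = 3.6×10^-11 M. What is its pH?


pH = -log10([H+]) = -log10(3.6×10^-11)
= 11 - log10(3.6)
= 11 - 0.56
= 10.44

10.44


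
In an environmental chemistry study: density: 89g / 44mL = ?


ρ = mass/volume
= 89/44
= 2.023 g/mL

2.023 g/mL


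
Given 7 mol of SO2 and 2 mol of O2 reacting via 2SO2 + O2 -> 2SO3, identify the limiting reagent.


Mole ratio available / coefficient:
  SO2: 7/2 = 3.500
  O2: 2/1 = 2.000
Smaller ratio is limiting.

O2


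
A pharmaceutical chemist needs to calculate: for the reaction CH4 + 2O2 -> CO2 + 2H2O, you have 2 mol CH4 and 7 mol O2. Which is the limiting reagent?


Mole ratio available / coefficient:
  CH4: 2/1 = 2.000
  O2: 7/2 = 3.500
Smaller ratio is limiting.

CH4


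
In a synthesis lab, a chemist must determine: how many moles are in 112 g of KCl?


M(KCl) = 74.55 g/mol
n = mass/M = 112/74.55 = 1.5023 mol

1.5023 mol


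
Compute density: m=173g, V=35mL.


ρ = mass/volume
= 173/35
= 4.943 g/mL

4.943 g/mL


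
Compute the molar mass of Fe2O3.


M(Fe2O3) = 2×55.85 + 3×16.0
= 111.7 + 48.0
= 159.7 g/mol

159.7 g/mol


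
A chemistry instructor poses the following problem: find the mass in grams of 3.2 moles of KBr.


M(KBr) = 119.0 g/mol
mass = n × M = 3.2 × 119.0 = 380.80 g

380.80 g


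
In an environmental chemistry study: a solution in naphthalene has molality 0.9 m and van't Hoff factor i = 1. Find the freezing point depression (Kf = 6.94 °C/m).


ΔTf = Kf × m × i
= 6.94 × 0.9 × 1
= 6.246 °C

6.246 °C


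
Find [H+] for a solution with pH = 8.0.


[H+] = 10^(-pH) = 10^(-8.0)
= 1.0×10^-8 M

1.0×10^-8 M


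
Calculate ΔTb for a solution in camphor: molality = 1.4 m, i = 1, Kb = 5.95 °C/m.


ΔTb = Kb × m × i
= 5.95 × 1.4 × 1
= 8.33 °C

8.33 °C


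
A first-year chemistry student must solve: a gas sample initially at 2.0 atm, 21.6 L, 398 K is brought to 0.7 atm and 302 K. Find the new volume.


P1V1/T1 = P2V2/T2
V2 = P1V1T2/(T1P2)
= 2.0×21.6×302/(398×0.7)
= 46.828 L

46.828 L


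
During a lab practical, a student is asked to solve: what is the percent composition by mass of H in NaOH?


M(NaOH) = 1×22.99 + 1×16.0 + 1×1.008 = 39.998 g/mol
Mass of H = 1 × 1.008 = 1.008 g/mol
% H = 1.008/39.998 × 100 = 2.52%

2.52%


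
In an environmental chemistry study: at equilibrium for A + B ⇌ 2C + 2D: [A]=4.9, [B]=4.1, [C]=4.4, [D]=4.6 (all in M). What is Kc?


Kc = [C]^2[D]^2/([A][B])
= (4.4^2 × 4.6^2)/(4.9^1 × 4.1^1)
= 409.6576/20.09
= 20.39

20.39


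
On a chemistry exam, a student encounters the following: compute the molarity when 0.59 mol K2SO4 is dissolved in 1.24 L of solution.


M = n/V = 0.59/1.24 = 0.476 mol/L

0.476 M


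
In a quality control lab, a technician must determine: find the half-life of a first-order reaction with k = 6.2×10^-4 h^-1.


t½ = ln2/k = 0.693147/(6.2×10^-4 h^-1)
= 1118 h

1118 h


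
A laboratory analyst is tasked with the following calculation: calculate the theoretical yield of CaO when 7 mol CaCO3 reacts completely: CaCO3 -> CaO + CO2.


Mole ratio CaO:CaCO3 = 1:1
n(CaO) = 7 × 1/1 = 7.000 mol
mass = 7.000 × 56.08 = 392.56 g

392.56 g


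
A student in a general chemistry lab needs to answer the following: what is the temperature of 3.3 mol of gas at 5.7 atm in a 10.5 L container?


PV = nRT  (R = 0.08206 L·atm/(mol·K))
T = PV/(nR) = 5.7×10.5/(3.3×0.08206)
= 59.85/0.270798
= 221.01 K

221.01 K


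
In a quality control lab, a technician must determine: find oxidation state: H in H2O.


H is +1 with nonmetals
Oxidation number: +1

+1


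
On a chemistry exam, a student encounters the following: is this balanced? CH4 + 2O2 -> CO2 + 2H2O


Equation: CH4 + 2O2 -> CO2 + 2H2O
Check atoms: C: 1=1, H: 4=4, O: 4=4
Balanced

Yes, balanced


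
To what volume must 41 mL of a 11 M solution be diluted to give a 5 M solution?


C1V1 = C2V2
11 × 41 = 5 × V2
V2 = 451/5 = 90.2 mL

90.2 mL


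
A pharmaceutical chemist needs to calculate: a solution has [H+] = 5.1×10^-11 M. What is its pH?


pH = -log10([H+]) = -log10(5.1×10^-11)
= 11 - log10(5.1)
= 11 - 0.71
= 10.29

10.29


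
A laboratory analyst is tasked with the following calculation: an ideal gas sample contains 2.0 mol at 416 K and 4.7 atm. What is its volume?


PV = nRT  (R = 0.08206 L·atm/(mol·K))
V = nRT/P = 2.0×0.08206×416/4.7
= 14.526 L

14.526 L


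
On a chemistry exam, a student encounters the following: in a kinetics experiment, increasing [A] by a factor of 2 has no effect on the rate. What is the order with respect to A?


rate ∝ [A]^n
rate ∝ [A]^0
Order in A: 0

0


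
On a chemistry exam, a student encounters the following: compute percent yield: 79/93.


% yield = actual/theoretical × 100
= 79/93 × 100
= 84.95%

84.95%


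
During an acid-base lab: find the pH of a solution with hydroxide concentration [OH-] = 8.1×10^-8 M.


pOH = -log10([OH-]) = -log10(8.1×10^-8)
= 8 - log10(8.1) = 7.09
pH = 14 - pOH = 14 - 7.09 = 6.91

6.91


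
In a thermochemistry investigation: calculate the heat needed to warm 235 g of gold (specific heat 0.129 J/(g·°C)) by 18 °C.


q = mcΔT = 235 × 0.129 × 18
= 545.67 J

545.67 J


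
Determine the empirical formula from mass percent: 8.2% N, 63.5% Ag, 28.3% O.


Assume 100 g sample. Moles of each element:
  N: 8.2/14.01 = 0.585 mol
  Ag: 63.5/107.87 = 0.589 mol
  O: 28.3/16.0 = 1.769 mol
Divide by smallest (0.585):
  N: 0.585/0.585 = 1.0
  Ag: 0.589/0.585 = 1.01
  O: 1.769/0.585 = 3.02
Empirical formula: AgNO3

AgNO3


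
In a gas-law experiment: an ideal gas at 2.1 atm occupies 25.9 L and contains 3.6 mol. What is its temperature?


PV = nRT  (R = 0.08206 L·atm/(mol·K))
T = PV/(nR) = 2.1×25.9/(3.6×0.08206)
= 54.39/0.295416
= 184.11 K

184.11 K


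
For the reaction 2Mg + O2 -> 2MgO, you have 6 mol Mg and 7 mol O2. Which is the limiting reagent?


Mole ratio available / coefficient:
  Mg: 6/2 = 3.000
  O2: 7/1 = 7.000
Smaller ratio is limiting.

Mg


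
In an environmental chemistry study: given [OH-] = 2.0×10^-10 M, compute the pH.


pOH = -log10([OH-]) = -log10(2.0×10^-10)
= 10 - log10(2.0) = 9.7
pH = 14 - pOH = 14 - 9.7 = 4.3

4.3


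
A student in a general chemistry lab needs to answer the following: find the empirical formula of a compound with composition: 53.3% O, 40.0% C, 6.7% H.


Assume 100 g sample. Moles of each element:
  O: 53.3/16.0 = 3.331 mol
  C: 40.0/12.01 = 3.331 mol
  H: 6.7/1.008 = 6.647 mol
Divide by smallest (3.331):
  O: 3.331/3.331 = 1.0
  C: 3.331/3.331 = 1.0
  H: 6.647/3.331 = 2.0
Empirical formula: CH2O

CH2O


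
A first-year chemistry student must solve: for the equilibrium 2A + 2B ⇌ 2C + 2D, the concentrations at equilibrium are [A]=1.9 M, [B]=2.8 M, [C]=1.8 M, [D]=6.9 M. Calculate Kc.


Kc = [C]^2[D]^2/([A]^2[B]^2)
= (1.8^2 × 6.9^2)/(1.9^2 × 2.8^2)
= 154.2564/28.3024
= 5.450

5.450


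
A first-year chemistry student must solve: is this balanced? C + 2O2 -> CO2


Equation: C + 2O2 -> CO2
Check atoms: C: 1=1, O: 4≠2
Not balanced

No, not balanced


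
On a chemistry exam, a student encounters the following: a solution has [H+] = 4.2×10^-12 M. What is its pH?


pH = -log10([H+]) = -log10(4.2×10^-12)
= 12 - log10(4.2)
= 12 - 0.62
= 11.38

11.38


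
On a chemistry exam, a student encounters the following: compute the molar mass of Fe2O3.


M(Fe2O3) = 2×55.85 + 3×16.0
= 111.7 + 48.0
= 159.7 g/mol

159.7 g/mol


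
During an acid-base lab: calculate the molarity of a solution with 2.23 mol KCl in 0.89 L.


M = n/V = 2.23/0.89 = 2.506 mol/L

2.506 M


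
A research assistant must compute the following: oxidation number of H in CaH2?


H with a metal (hydride): -1
Oxidation number: -1

-1


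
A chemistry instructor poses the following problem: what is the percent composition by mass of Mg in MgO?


M(MgO) = 1×24.31 + 1×16.0 = 40.31 g/mol
Mass of Mg = 1 × 24.31 = 24.31 g/mol
% Mg = 24.31/40.31 × 100 = 60.31%

60.31%


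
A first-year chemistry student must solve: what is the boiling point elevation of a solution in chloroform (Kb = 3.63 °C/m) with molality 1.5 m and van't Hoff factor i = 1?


ΔTb = Kb × m × i
= 3.63 × 1.5 × 1
= 5.445 °C

5.445 °C


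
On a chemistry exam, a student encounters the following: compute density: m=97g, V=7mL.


ρ = mass/volume
= 97/7
= 13.857 g/mL

13.857 g/mL


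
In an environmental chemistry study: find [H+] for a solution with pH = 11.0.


[H+] = 10^(-pH) = 10^(-11.0)
= 1.0×10^-11 M

1.0×10^-11 M


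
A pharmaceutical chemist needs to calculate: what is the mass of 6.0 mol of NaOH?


M(NaOH) = 40.0 g/mol
mass = n × M = 6.0 × 40.0 = 240.00 g

240.00 g


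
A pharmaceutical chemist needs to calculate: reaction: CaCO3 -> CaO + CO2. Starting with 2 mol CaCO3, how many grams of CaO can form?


Mole ratio CaO:CaCO3 = 1:1
n(CaO) = 2 × 1/1 = 2.000 mol
mass = 2.000 × 56.08 = 112.16 g

112.16 g


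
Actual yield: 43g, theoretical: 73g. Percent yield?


% yield = actual/theoretical × 100
= 43/73 × 100
= 58.9%

58.9%


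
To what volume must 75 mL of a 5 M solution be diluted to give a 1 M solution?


C1V1 = C2V2
5 × 75 = 1 × V2
V2 = 375/1 = 375.0 mL

375.0 mL


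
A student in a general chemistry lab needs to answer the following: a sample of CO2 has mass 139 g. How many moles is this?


M(CO2) = 44.01 g/mol
n = mass/M = 139/44.01 = 3.1584 mol

3.1584 mol


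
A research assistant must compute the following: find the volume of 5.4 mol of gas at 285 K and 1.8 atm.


PV = nRT  (R = 0.08206 L·atm/(mol·K))
V = nRT/P = 5.4×0.08206×285/1.8
= 70.161 L

70.161 L


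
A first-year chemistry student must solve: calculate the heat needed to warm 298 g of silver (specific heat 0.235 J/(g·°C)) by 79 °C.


q = mcΔT = 298 × 0.235 × 79
= 5532.37 J

5532.37 J


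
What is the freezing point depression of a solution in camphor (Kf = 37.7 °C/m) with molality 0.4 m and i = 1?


ΔTf = Kf × m × i
= 37.7 × 0.4 × 1
= 15.08 °C

15.08 °C


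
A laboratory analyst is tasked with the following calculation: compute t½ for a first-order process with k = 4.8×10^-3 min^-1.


t½ = ln2/k = 0.693147/(4.8×10^-3 min^-1)
= 144.4 min

144.4 min


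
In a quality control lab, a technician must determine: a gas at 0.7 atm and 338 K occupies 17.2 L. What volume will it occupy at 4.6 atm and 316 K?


P1V1/T1 = P2V2/T2
V2 = P1V1T2/(T1P2)
= 0.7×17.2×316/(338×4.6)
= 2.447 L

2.447 L


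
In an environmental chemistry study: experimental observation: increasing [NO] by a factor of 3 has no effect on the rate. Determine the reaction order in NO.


rate ∝ [NO]^n
rate ∝ [NO]^0
Order in NO: 0

0


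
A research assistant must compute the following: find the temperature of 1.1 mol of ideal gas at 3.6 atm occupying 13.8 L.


PV = nRT  (R = 0.08206 L·atm/(mol·K))
T = PV/(nR) = 3.6×13.8/(1.1×0.08206)
= 49.68/0.090266
= 550.37 K

550.37 K


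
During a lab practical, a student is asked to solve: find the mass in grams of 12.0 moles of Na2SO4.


M(Na2SO4) = 142.05 g/mol
mass = n × M = 12.0 × 142.05 = 1704.60 g

1704.60 g


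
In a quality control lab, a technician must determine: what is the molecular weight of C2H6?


M(C2H6) = 2×12.01 + 6×1.008
= 24.02 + 6.05
= 30.07 g/mol

30.07 g/mol


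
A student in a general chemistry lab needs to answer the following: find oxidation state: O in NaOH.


O is usually -2
Oxidation number: -2

-2


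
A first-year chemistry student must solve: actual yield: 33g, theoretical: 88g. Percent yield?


% yield = actual/theoretical × 100
= 33/88 × 100
= 37.5%

37.5%


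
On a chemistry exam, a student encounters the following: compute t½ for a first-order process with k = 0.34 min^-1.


t½ = ln2/k = 0.693147/(0.34 min^-1)
= 2.039 min

2.039 min


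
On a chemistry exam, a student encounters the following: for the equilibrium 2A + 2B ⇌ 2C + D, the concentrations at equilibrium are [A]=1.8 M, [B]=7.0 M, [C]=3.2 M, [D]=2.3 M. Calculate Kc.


Kc = [C]^2[D]/([A]^2[B]^2)
= (3.2^2 × 2.3^1)/(1.8^2 × 7.0^2)
= 23.552/158.76
= 0.1483

0.1483


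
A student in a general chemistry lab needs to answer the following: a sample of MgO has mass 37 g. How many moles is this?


M(MgO) = 40.31 g/mol
n = mass/M = 37/40.31 = 0.9179 mol

0.9179 mol


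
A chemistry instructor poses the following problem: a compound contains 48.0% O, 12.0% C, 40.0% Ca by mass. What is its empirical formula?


Assume 100 g sample. Moles of each element:
  O: 48.0/16.0 = 3.0 mol
  C: 12.0/12.01 = 0.999 mol
  Ca: 40.0/40.08 = 0.998 mol
Divide by smallest (0.998):
  O: 3.0/0.998 = 3.01
  C: 0.999/0.998 = 1.0
  Ca: 0.998/0.998 = 1.0
Empirical formula: CaCO3

CaCO3


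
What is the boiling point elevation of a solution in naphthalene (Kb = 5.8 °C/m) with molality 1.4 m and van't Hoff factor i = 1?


ΔTb = Kb × m × i
= 5.8 × 1.4 × 1
= 8.12 °C

8.12 °C


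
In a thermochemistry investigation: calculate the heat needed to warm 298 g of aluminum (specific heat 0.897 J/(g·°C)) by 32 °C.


q = mcΔT = 298 × 0.897 × 32
= 8553.79 J

8553.79 J


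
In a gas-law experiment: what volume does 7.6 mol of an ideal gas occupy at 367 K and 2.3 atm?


PV = nRT  (R = 0.08206 L·atm/(mol·K))
V = nRT/P = 7.6×0.08206×367/2.3
= 99.514 L

99.514 L


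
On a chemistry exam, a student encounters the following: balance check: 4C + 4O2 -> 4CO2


Equation: 4C + 4O2 -> 4CO2
Check atoms: C: 4=4, O: 8=8
Balanced

Yes, balanced


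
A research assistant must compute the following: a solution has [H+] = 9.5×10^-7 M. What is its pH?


pH = -log10([H+]) = -log10(9.5×10^-7)
= 7 - log10(9.5)
= 7 - 0.98
= 6.02

6.02


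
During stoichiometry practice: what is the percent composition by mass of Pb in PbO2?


M(PbO2) = 1×207.2 + 2×16.0 = 239.20 g/mol
Mass of Pb = 1 × 207.2 = 207.20 g/mol
% Pb = 207.20/239.20 × 100 = 86.62%

86.62%


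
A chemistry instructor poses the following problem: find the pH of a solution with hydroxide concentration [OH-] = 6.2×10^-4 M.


pOH = -log10([OH-]) = -log10(6.2×10^-4)
= 4 - log10(6.2) = 3.21
pH = 14 - pOH = 14 - 3.21 = 10.79

10.79


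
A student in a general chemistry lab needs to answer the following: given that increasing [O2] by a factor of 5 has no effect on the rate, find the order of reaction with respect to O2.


rate ∝ [O2]^n
rate ∝ [O2]^0
Order in O2: 0

0


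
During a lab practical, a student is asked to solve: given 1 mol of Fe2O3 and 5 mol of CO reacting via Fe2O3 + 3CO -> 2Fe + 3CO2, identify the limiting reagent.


Mole ratio available / coefficient:
  Fe2O3: 1/1 = 1.000
  CO: 5/3 = 1.667
Smaller ratio is limiting.

Fe2O3


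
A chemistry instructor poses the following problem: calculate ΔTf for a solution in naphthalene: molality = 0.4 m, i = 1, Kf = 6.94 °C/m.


ΔTf = Kf × m × i
= 6.94 × 0.4 × 1
= 2.776 °C

2.776 °C


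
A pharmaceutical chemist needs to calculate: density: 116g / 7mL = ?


ρ = mass/volume
= 116/7
= 16.571 g/mL

16.571 g/mL


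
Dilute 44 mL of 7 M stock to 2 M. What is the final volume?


C1V1 = C2V2
7 × 44 = 2 × V2
V2 = 308/2 = 154.0 mL

154.0 mL


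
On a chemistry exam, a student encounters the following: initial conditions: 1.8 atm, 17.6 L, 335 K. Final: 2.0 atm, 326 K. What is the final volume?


P1V1/T1 = P2V2/T2
V2 = P1V1T2/(T1P2)
= 1.8×17.6×326/(335×2.0)
= 15.414 L

15.414 L


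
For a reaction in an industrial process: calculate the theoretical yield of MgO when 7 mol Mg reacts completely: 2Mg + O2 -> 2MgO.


Mole ratio MgO:Mg = 2:2
n(MgO) = 7 × 2/2 = 7.000 mol
mass = 7.000 × 40.31 = 282.17 g

282.17 g


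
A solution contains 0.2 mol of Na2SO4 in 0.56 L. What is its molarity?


M = n/V = 0.2/0.56 = 0.357 mol/L

0.357 M


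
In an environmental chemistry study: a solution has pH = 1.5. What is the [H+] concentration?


[H+] = 10^(-pH) = 10^(-1.5)
= 3.16×10^-2 M

3.16×10^-2 M


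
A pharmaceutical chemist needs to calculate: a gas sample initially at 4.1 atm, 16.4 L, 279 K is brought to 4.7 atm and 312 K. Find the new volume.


P1V1/T1 = P2V2/T2
V2 = P1V1T2/(T1P2)
= 4.1×16.4×312/(279×4.7)
= 15.999 L

15.999 L


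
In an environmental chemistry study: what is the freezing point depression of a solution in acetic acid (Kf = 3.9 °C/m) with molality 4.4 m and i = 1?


ΔTf = Kf × m × i
= 3.9 × 4.4 × 1
= 17.16 °C

17.16 °C


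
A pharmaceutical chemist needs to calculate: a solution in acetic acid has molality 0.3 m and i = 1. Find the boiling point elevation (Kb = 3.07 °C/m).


ΔTb = Kb × m × i
= 3.07 × 0.3 × 1
= 0.921 °C

0.921 °C


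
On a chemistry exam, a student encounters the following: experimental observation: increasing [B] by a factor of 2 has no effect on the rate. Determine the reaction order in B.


rate ∝ [B]^n
rate ∝ [B]^0
Order in B: 0

0


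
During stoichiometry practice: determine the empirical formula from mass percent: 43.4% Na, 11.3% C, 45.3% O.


Assume 100 g sample. Moles of each element:
  Na: 43.4/22.99 = 1.888 mol
  C: 11.3/12.01 = 0.941 mol
  O: 45.3/16.0 = 2.831 mol
Divide by smallest (0.941):
  Na: 1.888/0.941 = 2.01
  C: 0.941/0.941 = 1.0
  O: 2.831/0.941 = 3.01
Empirical formula: Na2CO3

Na2CO3


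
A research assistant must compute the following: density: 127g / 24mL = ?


ρ = mass/volume
= 127/24
= 5.292 g/mL

5.292 g/mL


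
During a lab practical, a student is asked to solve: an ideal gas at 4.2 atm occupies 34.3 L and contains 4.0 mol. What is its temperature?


PV = nRT  (R = 0.08206 L·atm/(mol·K))
T = PV/(nR) = 4.2×34.3/(4.0×0.08206)
= 144.06/0.328240
= 438.89 K

438.89 K


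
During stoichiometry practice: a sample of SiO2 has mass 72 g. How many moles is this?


M(SiO2) = 60.09 g/mol
n = mass/M = 72/60.09 = 1.1982 mol

1.1982 mol


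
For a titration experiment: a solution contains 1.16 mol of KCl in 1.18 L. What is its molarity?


M = n/V = 1.16/1.18 = 0.983 mol/L

0.983 M


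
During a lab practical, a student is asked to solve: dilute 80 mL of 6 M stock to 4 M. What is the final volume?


C1V1 = C2V2
6 × 80 = 4 × V2
V2 = 480/4 = 120.0 mL

120.0 mL


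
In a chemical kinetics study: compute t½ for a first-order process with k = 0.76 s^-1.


t½ = ln2/k = 0.693147/(0.76 s^-1)
= 0.9120 s

0.9120 s


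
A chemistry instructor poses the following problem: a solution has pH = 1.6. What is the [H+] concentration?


[H+] = 10^(-pH) = 10^(-1.6)
= 2.51×10^-2 M

2.51×10^-2 M


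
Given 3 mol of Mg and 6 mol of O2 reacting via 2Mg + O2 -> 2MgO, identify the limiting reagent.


Mole ratio available / coefficient:
  Mg: 3/2 = 1.500
  O2: 6/1 = 6.000
Smaller ratio is limiting.

Mg


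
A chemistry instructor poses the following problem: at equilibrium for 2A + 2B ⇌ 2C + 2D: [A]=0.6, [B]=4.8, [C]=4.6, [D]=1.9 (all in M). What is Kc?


Kc = [C]^2[D]^2/([A]^2[B]^2)
= (4.6^2 × 1.9^2)/(0.6^2 × 4.8^2)
= 76.3876/8.2944
= 9.210

9.210


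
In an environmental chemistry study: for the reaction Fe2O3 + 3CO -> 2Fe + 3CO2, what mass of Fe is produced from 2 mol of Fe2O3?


Mole ratio Fe:Fe2O3 = 2:1
n(Fe) = 2 × 2/1 = 4.000 mol
mass = 4.000 × 55.85 = 223.4 g

223.4 g


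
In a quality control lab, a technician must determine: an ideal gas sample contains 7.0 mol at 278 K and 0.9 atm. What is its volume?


PV = nRT  (R = 0.08206 L·atm/(mol·K))
V = nRT/P = 7.0×0.08206×278/0.9
= 177.432 L

177.432 L


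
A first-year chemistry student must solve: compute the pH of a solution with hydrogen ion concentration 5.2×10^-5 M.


pH = -log10([H+]) = -log10(5.2×10^-5)
= 5 - log10(5.2)
= 5 - 0.72
= 4.28

4.28


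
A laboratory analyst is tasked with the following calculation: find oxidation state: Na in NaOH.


Group 1 metal: +1
Oxidation number: +1

+1


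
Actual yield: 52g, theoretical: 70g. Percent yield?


% yield = actual/theoretical × 100
= 52/70 × 100
= 74.29%

74.29%


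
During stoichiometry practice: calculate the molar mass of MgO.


M(MgO) = 1×24.31 + 1×16.0
= 24.31 + 16.0
= 40.31 g/mol

40.31 g/mol


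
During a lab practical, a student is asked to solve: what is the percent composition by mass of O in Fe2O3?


M(Fe2O3) = 2×55.85 + 3×16.0 = 159.70 g/mol
Mass of O = 3 × 16.0 = 48.00 g/mol
% O = 48.00/159.70 × 100 = 30.06%

30.06%


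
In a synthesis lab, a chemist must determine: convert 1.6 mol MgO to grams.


M(MgO) = 40.31 g/mol
mass = n × M = 1.6 × 40.31 = 64.50 g

64.50 g


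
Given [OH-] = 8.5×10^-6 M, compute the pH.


pOH = -log10([OH-]) = -log10(8.5×10^-6)
= 6 - log10(8.5) = 5.07
pH = 14 - pOH = 14 - 5.07 = 8.93

8.93


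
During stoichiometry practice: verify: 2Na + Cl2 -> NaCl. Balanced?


Equation: 2Na + Cl2 -> NaCl
Check atoms: Cl: 2≠1, Na: 2≠1
Not balanced

No, not balanced


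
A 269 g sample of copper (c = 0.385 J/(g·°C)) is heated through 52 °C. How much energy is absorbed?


q = mcΔT = 269 × 0.385 × 52
= 5385.38 J

5385.38 J


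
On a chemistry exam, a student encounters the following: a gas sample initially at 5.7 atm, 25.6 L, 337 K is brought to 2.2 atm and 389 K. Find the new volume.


P1V1/T1 = P2V2/T2
V2 = P1V1T2/(T1P2)
= 5.7×25.6×389/(337×2.2)
= 76.562 L

76.562 L


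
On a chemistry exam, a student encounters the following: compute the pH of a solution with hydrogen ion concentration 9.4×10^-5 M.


pH = -log10([H+]) = -log10(9.4×10^-5)
= 5 - log10(9.4)
= 5 - 0.97
= 4.03

4.03


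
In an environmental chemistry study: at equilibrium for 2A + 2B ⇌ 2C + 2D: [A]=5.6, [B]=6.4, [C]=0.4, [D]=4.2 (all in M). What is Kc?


Kc = [C]^2[D]^2/([A]^2[B]^2)
= (0.4^2 × 4.2^2)/(5.6^2 × 6.4^2)
= 2.8224/1284.5056
= 0.002197

0.002197


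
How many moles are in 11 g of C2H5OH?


M(C2H5OH) = 46.07 g/mol
n = mass/M = 11/46.07 = 0.2388 mol

0.2388 mol


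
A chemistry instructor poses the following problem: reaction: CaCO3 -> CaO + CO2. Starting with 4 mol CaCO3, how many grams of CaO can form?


Mole ratio CaO:CaCO3 = 1:1
n(CaO) = 4 × 1/1 = 4.000 mol
mass = 4.000 × 56.08 = 224.32 g

224.32 g


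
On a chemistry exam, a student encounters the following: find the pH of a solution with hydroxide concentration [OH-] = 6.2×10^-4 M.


pOH = -log10([OH-]) = -log10(6.2×10^-4)
= 4 - log10(6.2) = 3.21
pH = 14 - pOH = 14 - 3.21 = 10.79

10.79


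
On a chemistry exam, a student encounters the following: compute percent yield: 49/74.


% yield = actual/theoretical × 100
= 49/74 × 100
= 66.22%

66.22%


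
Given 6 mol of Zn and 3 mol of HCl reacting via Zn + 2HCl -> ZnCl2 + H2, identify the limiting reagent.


Mole ratio available / coefficient:
  Zn: 6/1 = 6.000
  HCl: 3/2 = 1.500
Smaller ratio is limiting.

HCl


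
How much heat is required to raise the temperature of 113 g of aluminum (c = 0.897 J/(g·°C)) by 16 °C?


q = mcΔT = 113 × 0.897 × 16
= 1621.78 J

1621.78 J


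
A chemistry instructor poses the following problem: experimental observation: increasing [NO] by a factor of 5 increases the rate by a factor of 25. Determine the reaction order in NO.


rate ∝ [NO]^n
5^n = 25 → n = 2
Order in NO: 2

2


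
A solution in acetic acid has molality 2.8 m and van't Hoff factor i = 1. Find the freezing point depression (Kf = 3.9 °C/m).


ΔTf = Kf × m × i
= 3.9 × 2.8 × 1
= 10.92 °C

10.92 °C


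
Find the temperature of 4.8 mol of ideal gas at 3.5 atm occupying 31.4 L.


PV = nRT  (R = 0.08206 L·atm/(mol·K))
T = PV/(nR) = 3.5×31.4/(4.8×0.08206)
= 109.90/0.393888
= 279.01 K

279.01 K


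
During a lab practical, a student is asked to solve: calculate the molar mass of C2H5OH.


M(C2H5OH) = 2×12.01 + 6×1.008 + 1×16.0
= 24.02 + 6.05 + 16.0
= 46.07 g/mol

46.07 g/mol


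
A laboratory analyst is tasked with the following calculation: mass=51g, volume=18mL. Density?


ρ = mass/volume
= 51/18
= 2.833 g/mL

2.833 g/mL


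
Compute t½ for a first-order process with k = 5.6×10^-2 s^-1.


t½ = ln2/k = 0.693147/(5.6×10^-2 s^-1)
= 12.38 s

12.38 s


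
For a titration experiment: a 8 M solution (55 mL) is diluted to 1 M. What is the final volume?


C1V1 = C2V2
8 × 55 = 1 × V2
V2 = 440/1 = 440.0 mL

440.0 mL


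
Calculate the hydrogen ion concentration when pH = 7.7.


[H+] = 10^(-pH) = 10^(-7.7)
= 2.0×10^-8 M

2.0×10^-8 M


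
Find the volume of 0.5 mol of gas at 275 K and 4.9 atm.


PV = nRT  (R = 0.08206 L·atm/(mol·K))
V = nRT/P = 0.5×0.08206×275/4.9
= 2.303 L

2.303 L


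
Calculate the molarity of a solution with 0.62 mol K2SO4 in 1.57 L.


M = n/V = 0.62/1.57 = 0.395 mol/L

0.395 M


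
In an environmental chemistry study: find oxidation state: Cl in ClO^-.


x + (-2) = -1, so x = +1
Oxidation number: +1

+1


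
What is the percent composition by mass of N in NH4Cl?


M(NH4Cl) = 1×14.01 + 4×1.008 + 1×35.45 = 53.492 g/mol
Mass of N = 1 × 14.01 = 14.01 g/mol
% N = 14.01/53.492 × 100 = 26.19%

26.19%


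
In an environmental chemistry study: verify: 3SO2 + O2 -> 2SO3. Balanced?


Equation: 3SO2 + O2 -> 2SO3
Check atoms: O: 8≠6, S: 3≠2
Not balanced

No, not balanced


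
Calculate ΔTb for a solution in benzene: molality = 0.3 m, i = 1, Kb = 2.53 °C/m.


ΔTb = Kb × m × i
= 2.53 × 0.3 × 1
= 0.759 °C

0.759 °C


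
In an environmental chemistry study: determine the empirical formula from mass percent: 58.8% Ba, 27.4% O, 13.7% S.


Assume 100 g sample. Moles of each element:
  Ba: 58.8/137.33 = 0.428 mol
  O: 27.4/16.0 = 1.712 mol
  S: 13.7/32.07 = 0.427 mol
Divide by smallest (0.427):
  Ba: 0.428/0.427 = 1.0
  O: 1.712/0.427 = 4.01
  S: 0.427/0.427 = 1.0
Empirical formula: BaSO4

BaSO4


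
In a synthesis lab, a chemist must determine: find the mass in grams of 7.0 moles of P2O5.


M(P2O5) = 141.94 g/mol
mass = n × M = 7.0 × 141.94 = 993.58 g

993.58 g


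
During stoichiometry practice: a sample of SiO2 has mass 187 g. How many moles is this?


M(SiO2) = 60.09 g/mol
n = mass/M = 187/60.09 = 3.112 mol

3.112 mol


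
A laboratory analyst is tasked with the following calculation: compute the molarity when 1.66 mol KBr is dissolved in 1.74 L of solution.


M = n/V = 1.66/1.74 = 0.954 mol/L

0.954 M


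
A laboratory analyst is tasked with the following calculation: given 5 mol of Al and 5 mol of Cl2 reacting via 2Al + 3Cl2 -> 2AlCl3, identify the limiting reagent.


Mole ratio available / coefficient:
  Al: 5/2 = 2.500
  Cl2: 5/3 = 1.667
Smaller ratio is limiting.

Cl2


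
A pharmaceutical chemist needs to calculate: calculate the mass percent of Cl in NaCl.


M(NaCl) = 1×22.99 + 1×35.45 = 58.44 g/mol
Mass of Cl = 1 × 35.45 = 35.45 g/mol
% Cl = 35.45/58.44 × 100 = 60.66%

60.66%


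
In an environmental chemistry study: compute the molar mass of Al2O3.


M(Al2O3) = 2×26.98 + 3×16.0
= 53.96 + 48.0
= 101.96 g/mol

101.96 g/mol


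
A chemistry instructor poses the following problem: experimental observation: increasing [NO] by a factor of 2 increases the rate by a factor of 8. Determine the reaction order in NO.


rate ∝ [NO]^n
2^n = 8 → n = 3
Order in NO: 3

3


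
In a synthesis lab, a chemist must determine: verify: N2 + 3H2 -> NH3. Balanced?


Equation: N2 + 3H2 -> NH3
Check atoms: H: 6≠3, N: 2≠1
Not balanced

No, not balanced


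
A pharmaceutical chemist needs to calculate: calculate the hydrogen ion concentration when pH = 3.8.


[H+] = 10^(-pH) = 10^(-3.8)
= 1.58×10^-4 M

1.58×10^-4 M


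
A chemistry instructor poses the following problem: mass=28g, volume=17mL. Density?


ρ = mass/volume
= 28/17
= 1.647 g/mL

1.647 g/mL


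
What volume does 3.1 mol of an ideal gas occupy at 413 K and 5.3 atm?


PV = nRT  (R = 0.08206 L·atm/(mol·K))
V = nRT/P = 3.1×0.08206×413/5.3
= 19.823 L

19.823 L


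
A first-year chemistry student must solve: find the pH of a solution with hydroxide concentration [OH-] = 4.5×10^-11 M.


pOH = -log10([OH-]) = -log10(4.5×10^-11)
= 11 - log10(4.5) = 10.35
pH = 14 - pOH = 14 - 10.35 = 3.65

3.65


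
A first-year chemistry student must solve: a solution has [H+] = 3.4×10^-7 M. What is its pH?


pH = -log10([H+]) = -log10(3.4×10^-7)
= 7 - log10(3.4)
= 7 - 0.53
= 6.47

6.47


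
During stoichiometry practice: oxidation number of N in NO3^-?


x + 3(-2) = -1, so x = +5
Oxidation number: +5

+5


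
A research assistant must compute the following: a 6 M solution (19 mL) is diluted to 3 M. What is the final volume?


C1V1 = C2V2
6 × 19 = 3 × V2
V2 = 114/3 = 38.0 mL

38.0 mL


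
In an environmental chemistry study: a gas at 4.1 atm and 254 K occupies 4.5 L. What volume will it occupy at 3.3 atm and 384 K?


P1V1/T1 = P2V2/T2
V2 = P1V1T2/(T1P2)
= 4.1×4.5×384/(254×3.3)
= 8.452 L

8.452 L


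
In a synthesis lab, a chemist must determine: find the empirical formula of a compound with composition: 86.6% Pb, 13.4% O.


Assume 100 g sample. Moles of each element:
  Pb: 86.6/207.2 = 0.418 mol
  O: 13.4/16.0 = 0.838 mol
Divide by smallest (0.418):
  Pb: 0.418/0.418 = 1.0
  O: 0.838/0.418 = 2.0
Empirical formula: PbO2

PbO2


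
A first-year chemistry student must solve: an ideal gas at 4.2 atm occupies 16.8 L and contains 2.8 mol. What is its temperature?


PV = nRT  (R = 0.08206 L·atm/(mol·K))
T = PV/(nR) = 4.2×16.8/(2.8×0.08206)
= 70.56/0.229768
= 307.09 K

307.09 K


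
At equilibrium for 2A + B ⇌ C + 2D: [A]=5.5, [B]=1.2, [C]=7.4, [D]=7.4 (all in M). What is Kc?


Kc = [C][D]^2/([A]^2[B])
= (7.4^1 × 7.4^2)/(5.5^2 × 1.2^1)
= 405.224/36.3
= 11.16

11.16


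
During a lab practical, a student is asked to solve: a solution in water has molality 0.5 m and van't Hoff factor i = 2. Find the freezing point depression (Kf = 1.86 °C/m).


ΔTf = Kf × m × i
= 1.86 × 0.5 × 2
= 1.86 °C

1.86 °C


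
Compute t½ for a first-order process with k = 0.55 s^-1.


t½ = ln2/k = 0.693147/(0.55 s^-1)
= 1.260 s

1.260 s


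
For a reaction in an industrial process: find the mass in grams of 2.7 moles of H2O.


M(H2O) = 18.02 g/mol
mass = n × M = 2.7 × 18.02 = 48.65 g

48.65 g


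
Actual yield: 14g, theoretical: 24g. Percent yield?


% yield = actual/theoretical × 100
= 14/24 × 100
= 58.33%

58.33%


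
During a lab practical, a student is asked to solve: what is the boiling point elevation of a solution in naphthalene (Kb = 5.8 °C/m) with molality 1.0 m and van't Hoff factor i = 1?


ΔTb = Kb × m × i
= 5.8 × 1.0 × 1
= 5.8 °C

5.8 °C


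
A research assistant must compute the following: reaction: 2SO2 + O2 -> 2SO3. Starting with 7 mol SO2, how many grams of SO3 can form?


Mole ratio SO3:SO2 = 2:2
n(SO3) = 7 × 2/2 = 7.000 mol
mass = 7.000 × 80.07 = 560.49 g

560.49 g


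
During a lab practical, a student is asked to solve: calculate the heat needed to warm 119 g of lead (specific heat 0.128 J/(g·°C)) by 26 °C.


q = mcΔT = 119 × 0.128 × 26
= 396.03 J

396.03 J


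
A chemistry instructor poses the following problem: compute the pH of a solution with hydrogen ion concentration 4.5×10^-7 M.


pH = -log10([H+]) = -log10(4.5×10^-7)
= 7 - log10(4.5)
= 7 - 0.65
= 6.35

6.35


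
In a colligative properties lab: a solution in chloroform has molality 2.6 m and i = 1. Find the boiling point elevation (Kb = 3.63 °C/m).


ΔTb = Kb × m × i
= 3.63 × 2.6 × 1
= 9.438 °C

9.438 °C


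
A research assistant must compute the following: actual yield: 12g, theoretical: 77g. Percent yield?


% yield = actual/theoretical × 100
= 12/77 × 100
= 15.58%

15.58%


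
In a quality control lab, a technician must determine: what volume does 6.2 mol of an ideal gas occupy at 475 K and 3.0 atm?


PV = nRT  (R = 0.08206 L·atm/(mol·K))
V = nRT/P = 6.2×0.08206×475/3.0
= 80.556 L

80.556 L


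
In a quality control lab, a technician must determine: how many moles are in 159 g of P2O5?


M(P2O5) = 141.94 g/mol
n = mass/M = 159/141.94 = 1.1202 mol

1.1202 mol


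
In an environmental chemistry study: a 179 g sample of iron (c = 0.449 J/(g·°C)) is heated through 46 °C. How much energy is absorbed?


q = mcΔT = 179 × 0.449 × 46
= 3697.07 J

3697.07 J


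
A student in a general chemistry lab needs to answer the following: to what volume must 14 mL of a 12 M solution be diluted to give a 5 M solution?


C1V1 = C2V2
12 × 14 = 5 × V2
V2 = 168/5 = 33.6 mL

33.6 mL


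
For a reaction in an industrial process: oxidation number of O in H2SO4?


O is usually -2
Oxidation number: -2

-2


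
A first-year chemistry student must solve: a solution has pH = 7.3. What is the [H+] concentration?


[H+] = 10^(-pH) = 10^(-7.3)
= 5.01×10^-8 M

5.01×10^-8 M


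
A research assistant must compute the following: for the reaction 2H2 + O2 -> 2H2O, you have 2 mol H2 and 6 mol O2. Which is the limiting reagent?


Mole ratio available / coefficient:
  H2: 2/2 = 1.000
  O2: 6/1 = 6.000
Smaller ratio is limiting.

H2


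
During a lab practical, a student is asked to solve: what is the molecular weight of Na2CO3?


M(Na2CO3) = 2×22.99 + 1×12.01 + 3×16.0
= 45.98 + 12.01 + 48.0
= 105.99 g/mol

105.99 g/mol


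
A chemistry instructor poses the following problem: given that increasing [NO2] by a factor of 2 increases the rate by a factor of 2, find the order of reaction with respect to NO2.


rate ∝ [NO2]^n
2^n = 2 → n = 1
Order in NO2: 1

1


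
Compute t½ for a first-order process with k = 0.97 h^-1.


t½ = ln2/k = 0.693147/(0.97 h^-1)
= 0.7146 h

0.7146 h


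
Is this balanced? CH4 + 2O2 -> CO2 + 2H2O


Equation: CH4 + 2O2 -> CO2 + 2H2O
Check atoms: C: 1=1, H: 4=4, O: 4=4
Balanced

Yes, balanced


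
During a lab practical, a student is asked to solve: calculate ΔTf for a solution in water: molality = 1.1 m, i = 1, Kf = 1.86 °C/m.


ΔTf = Kf × m × i
= 1.86 × 1.1 × 1
= 2.046 °C

2.046 °C


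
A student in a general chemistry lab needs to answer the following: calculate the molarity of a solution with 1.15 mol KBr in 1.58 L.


M = n/V = 1.15/1.58 = 0.728 mol/L

0.728 M


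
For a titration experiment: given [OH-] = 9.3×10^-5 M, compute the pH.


pOH = -log10([OH-]) = -log10(9.3×10^-5)
= 5 - log10(9.3) = 4.03
pH = 14 - pOH = 14 - 4.03 = 9.97

9.97


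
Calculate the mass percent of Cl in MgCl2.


M(MgCl2) = 1×24.31 + 2×35.45 = 95.21 g/mol
Mass of Cl = 2 × 35.45 = 70.90 g/mol
% Cl = 70.90/95.21 × 100 = 74.47%

74.47%


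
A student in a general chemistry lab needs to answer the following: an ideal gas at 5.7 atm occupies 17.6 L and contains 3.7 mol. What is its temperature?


PV = nRT  (R = 0.08206 L·atm/(mol·K))
T = PV/(nR) = 5.7×17.6/(3.7×0.08206)
= 100.32/0.303622
= 330.41 K

330.41 K


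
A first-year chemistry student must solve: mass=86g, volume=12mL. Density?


ρ = mass/volume
= 86/12
= 7.167 g/mL

7.167 g/mL


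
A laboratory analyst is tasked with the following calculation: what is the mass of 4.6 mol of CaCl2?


M(CaCl2) = 110.98 g/mol
mass = n × M = 4.6 × 110.98 = 510.51 g

510.51 g


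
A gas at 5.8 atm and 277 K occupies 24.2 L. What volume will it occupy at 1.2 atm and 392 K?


P1V1/T1 = P2V2/T2
V2 = P1V1T2/(T1P2)
= 5.8×24.2×392/(277×1.2)
= 165.527 L

165.527 L


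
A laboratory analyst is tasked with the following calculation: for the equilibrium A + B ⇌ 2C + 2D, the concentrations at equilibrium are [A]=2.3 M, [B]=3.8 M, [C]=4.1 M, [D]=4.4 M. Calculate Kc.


Kc = [C]^2[D]^2/([A][B])
= (4.1^2 × 4.4^2)/(2.3^1 × 3.8^1)
= 325.4416/8.74
= 37.24

37.24


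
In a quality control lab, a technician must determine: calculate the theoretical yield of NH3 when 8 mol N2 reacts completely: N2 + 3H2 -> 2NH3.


Mole ratio NH3:N2 = 2:1
n(NH3) = 8 × 2/1 = 16.000 mol
mass = 16.000 × 17.03 = 272.48 g

272.48 g


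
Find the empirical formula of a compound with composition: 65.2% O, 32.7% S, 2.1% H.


Assume 100 g sample. Moles of each element:
  O: 65.2/16.0 = 4.075 mol
  S: 32.7/32.07 = 1.02 mol
  H: 2.1/1.008 = 2.083 mol
Divide by smallest (1.02):
  O: 4.075/1.02 = 4.0
  S: 1.02/1.02 = 1.0
  H: 2.083/1.02 = 2.04
Empirical formula: H2SO4

H2SO4


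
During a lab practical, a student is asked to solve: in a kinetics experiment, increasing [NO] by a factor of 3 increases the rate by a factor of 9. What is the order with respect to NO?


rate ∝ [NO]^n
3^n = 9 → n = 2
Order in NO: 2

2


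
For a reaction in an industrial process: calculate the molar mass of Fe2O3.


M(Fe2O3) = 2×55.85 + 3×16.0
= 111.7 + 48.0
= 159.7 g/mol

159.7 g/mol


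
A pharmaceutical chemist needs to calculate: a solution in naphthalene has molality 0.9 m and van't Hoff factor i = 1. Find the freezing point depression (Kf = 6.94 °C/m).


ΔTf = Kf × m × i
= 6.94 × 0.9 × 1
= 6.246 °C

6.246 °C


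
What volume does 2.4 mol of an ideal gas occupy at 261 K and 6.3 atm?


PV = nRT  (R = 0.08206 L·atm/(mol·K))
V = nRT/P = 2.4×0.08206×261/6.3
= 8.159 L

8.159 L


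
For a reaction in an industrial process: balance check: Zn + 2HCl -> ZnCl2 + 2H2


Equation: Zn + 2HCl -> ZnCl2 + 2H2
Check atoms: Cl: 2=2, H: 2≠4, Zn: 1=1
Not balanced

No, not balanced


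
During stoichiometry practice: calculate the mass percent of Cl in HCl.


M(HCl) = 1×1.008 + 1×35.45 = 36.458 g/mol
Mass of Cl = 1 × 35.45 = 35.45 g/mol
% Cl = 35.45/36.458 × 100 = 97.24%

97.24%


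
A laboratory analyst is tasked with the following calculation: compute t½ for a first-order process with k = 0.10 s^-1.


t½ = ln2/k = 0.693147/(0.10 s^-1)
= 6.931 s

6.931 s
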